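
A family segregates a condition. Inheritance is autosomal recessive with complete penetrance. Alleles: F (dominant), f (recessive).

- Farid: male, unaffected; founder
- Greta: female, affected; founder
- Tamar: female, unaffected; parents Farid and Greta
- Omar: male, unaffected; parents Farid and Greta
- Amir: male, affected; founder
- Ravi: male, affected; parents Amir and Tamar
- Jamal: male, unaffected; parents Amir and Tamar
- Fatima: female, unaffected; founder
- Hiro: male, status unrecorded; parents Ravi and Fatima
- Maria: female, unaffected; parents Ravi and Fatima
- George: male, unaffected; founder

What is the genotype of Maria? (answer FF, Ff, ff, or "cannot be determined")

From phenotype alone, Maria is FF or Ff.
Maria is unaffected so carries F and received f from Ravi (ff), so Maria is Ff.

Ff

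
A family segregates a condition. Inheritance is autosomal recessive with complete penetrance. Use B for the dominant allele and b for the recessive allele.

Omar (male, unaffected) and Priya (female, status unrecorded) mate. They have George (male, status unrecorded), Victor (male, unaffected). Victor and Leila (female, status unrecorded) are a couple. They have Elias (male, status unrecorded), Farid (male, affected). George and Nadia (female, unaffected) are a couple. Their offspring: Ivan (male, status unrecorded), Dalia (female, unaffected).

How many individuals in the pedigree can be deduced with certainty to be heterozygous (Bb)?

Obligate heterozygotes: Victor is unaffected so carries B and passed b to Farid (bb), so Victor is Bb.
Every other individual is either homozygous by phenotype or has at least one consistent homozygous assignment, so the count is 1.

1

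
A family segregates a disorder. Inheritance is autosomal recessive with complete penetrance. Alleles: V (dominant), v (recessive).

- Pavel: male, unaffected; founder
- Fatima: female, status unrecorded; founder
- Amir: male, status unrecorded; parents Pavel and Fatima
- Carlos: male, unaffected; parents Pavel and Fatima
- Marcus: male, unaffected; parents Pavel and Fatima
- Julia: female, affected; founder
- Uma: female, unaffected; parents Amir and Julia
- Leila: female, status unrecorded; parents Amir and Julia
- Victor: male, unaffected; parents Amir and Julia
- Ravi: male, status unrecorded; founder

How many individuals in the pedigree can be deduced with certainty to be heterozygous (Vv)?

Obligate heterozygotes: Uma is unaffected so carries V and received v from Julia (vv), so Uma is Vv; Victor is unaffected so carries V and received v from Julia (vv), so Victor is Vv.
Every other individual is either homozygous by phenotype or has at least one consistent homozygous assignment, so the count is 2.

2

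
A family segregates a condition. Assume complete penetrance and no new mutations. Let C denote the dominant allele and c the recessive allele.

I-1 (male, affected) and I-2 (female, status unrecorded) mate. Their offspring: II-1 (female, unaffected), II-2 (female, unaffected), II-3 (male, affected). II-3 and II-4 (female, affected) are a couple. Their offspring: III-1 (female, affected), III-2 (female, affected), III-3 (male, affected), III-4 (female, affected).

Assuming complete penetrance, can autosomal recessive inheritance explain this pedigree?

A consistent assignment under autosomal recessive exists: I-1 cc, I-2 Cc, II-1 Cc, II-2 Cc, II-3 cc, II-4 cc, III-1 cc, III-2 cc, III-3 cc, III-4 cc.
In this assignment every recorded phenotype matches its genotype and every non-founder's genotype is obtainable from its parents' genotypes, so the pedigree is consistent.

Yes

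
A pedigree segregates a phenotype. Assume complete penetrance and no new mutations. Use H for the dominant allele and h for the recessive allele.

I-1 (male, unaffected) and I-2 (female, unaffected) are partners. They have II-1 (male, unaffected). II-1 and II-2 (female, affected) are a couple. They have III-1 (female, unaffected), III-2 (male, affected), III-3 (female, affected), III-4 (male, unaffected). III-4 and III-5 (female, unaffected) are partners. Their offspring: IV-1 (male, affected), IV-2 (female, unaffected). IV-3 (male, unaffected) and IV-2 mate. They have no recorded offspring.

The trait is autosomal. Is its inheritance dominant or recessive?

recessive

III-4 and III-5 are both unaffected yet have an affected child IV-1. Under dominance, an affected child requires at least one affected parent, so the trait cannot be dominant.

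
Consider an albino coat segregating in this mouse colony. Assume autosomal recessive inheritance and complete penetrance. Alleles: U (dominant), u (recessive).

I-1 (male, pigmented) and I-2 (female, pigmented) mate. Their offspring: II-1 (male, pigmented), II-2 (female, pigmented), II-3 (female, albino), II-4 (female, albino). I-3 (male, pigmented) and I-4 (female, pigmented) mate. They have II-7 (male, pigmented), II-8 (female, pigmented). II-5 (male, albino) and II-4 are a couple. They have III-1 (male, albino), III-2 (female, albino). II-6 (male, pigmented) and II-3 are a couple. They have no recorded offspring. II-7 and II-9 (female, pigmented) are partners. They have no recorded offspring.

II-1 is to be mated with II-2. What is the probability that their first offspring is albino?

I-1 is pigmented so carries U and passed u to II-3 (uu), so I-1 is Uu.
I-2 is pigmented so carries U and passed u to II-3 (uu), so I-2 is Uu.
II-1 is a pigmented offspring of I-1 (Uu) × I-2 (Uu), whose cross gives 1/4 UU : 1/2 Uu : 1/4 uu; conditioning on being pigmented, II-1 is UU with probability 1/3, Uu with probability 2/3.
II-2 is a pigmented offspring of I-1 (Uu) × I-2 (Uu), whose cross gives 1/4 UU : 1/2 Uu : 1/4 uu; conditioning on being pigmented, II-2 is UU with probability 1/3, Uu with probability 2/3.
Summing over parental genotype combinations, P(offspring is albino) = 4/9·1/4 = 1/9.

1/9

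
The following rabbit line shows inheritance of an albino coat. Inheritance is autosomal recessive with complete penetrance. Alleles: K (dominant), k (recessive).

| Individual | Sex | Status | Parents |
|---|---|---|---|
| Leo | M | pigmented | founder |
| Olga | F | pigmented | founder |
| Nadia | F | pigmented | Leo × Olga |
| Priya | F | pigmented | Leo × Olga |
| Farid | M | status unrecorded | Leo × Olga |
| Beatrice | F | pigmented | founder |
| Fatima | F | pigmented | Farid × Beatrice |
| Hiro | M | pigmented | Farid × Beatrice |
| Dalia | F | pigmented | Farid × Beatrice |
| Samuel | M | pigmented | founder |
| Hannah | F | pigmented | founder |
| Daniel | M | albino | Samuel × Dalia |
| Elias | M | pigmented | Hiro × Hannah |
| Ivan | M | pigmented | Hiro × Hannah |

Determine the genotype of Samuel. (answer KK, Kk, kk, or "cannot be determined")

Kk

From phenotype alone, Samuel is KK or Kk.
Samuel is pigmented so carries K and passed k to Daniel (kk), so Samuel is Kk.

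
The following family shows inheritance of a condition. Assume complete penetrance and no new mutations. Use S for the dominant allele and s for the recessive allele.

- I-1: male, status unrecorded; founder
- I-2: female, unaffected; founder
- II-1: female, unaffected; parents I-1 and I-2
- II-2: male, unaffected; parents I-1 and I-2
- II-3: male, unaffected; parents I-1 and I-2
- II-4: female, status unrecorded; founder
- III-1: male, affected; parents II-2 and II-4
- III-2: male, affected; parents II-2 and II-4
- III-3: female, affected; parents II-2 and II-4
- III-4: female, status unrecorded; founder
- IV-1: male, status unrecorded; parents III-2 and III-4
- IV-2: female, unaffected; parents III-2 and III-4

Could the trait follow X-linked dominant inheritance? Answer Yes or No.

Under X-linked dominant, IV-2 (unaffected, female) cannot arise from III-2 (affected) × III-4 (unrecorded).

No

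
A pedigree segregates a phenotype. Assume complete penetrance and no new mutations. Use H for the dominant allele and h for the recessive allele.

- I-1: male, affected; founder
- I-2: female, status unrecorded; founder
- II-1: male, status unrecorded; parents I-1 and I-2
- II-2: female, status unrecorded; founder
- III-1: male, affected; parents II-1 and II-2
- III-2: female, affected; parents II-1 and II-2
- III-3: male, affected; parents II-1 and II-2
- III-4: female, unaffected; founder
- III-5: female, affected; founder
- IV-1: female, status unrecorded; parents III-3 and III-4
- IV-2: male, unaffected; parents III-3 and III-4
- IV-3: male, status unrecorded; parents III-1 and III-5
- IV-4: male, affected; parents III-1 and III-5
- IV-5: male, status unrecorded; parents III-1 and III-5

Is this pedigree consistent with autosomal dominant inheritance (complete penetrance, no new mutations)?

A consistent assignment under autosomal dominant exists: I-1 HH, I-2 HH, II-1 HH, II-2 Hh, III-1 HH, III-2 HH, III-3 Hh, III-4 hh, III-5 HH, IV-1 Hh, IV-2 hh, IV-3 HH, IV-4 HH, IV-5 HH.
In this assignment every recorded phenotype matches its genotype and every non-founder's genotype is obtainable from its parents' genotypes, so the pedigree is consistent.

Yes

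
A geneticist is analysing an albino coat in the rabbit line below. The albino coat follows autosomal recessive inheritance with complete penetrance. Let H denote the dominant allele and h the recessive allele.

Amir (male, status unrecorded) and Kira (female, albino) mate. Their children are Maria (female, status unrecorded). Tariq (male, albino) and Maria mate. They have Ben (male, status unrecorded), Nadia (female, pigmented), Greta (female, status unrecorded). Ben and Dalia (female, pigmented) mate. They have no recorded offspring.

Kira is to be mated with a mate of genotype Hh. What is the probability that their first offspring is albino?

1/2

Kira is albino, so Kira is hh.
The cross gives 1/2 Hh : 1/2 hh, so P(offspring is albino) = 1/2.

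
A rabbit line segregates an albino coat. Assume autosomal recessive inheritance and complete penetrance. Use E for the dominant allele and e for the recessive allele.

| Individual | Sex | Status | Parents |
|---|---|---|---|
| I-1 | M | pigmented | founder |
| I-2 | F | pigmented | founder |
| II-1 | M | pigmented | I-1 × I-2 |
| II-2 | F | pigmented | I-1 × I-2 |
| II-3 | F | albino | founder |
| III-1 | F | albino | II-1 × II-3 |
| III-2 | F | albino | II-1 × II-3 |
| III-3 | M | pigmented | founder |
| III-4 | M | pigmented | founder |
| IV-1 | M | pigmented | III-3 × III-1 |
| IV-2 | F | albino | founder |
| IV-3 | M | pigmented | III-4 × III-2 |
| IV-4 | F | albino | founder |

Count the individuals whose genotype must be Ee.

3

Obligate heterozygotes: II-1 is pigmented so carries E and passed e to III-1 (ee), so II-1 is Ee; IV-1 is pigmented so carries E and received e from III-1 (ee), so IV-1 is Ee; IV-3 is pigmented so carries E and received e from III-2 (ee), so IV-3 is Ee.
Every other individual is either homozygous by phenotype or has at least one consistent homozygous assignment, so the count is 3.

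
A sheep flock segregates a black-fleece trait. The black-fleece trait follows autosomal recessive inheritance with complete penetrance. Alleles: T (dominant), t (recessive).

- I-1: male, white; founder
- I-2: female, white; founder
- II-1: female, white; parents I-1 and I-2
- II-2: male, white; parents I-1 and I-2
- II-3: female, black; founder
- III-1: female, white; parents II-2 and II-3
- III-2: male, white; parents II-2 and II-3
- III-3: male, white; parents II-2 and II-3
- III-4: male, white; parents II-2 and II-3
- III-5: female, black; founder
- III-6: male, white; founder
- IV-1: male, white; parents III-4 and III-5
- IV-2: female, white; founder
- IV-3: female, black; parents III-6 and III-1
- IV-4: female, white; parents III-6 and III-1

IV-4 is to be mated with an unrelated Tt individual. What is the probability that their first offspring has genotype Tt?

1/2

III-6 is white so carries T and passed t to IV-3 (tt), so III-6 is Tt.
III-1 is white so carries T and received t from II-3 (tt), so III-1 is Tt.
IV-4 is a white offspring of III-6 (Tt) × III-1 (Tt), whose cross gives 1/4 TT : 1/2 Tt : 1/4 tt; conditioning on being white, IV-4 is TT with probability 1/3, Tt with probability 2/3.
Summing over parental genotype combinations, P(offspring has genotype Tt) = 1/3·1/2 + 2/3·1/2 = 1/2.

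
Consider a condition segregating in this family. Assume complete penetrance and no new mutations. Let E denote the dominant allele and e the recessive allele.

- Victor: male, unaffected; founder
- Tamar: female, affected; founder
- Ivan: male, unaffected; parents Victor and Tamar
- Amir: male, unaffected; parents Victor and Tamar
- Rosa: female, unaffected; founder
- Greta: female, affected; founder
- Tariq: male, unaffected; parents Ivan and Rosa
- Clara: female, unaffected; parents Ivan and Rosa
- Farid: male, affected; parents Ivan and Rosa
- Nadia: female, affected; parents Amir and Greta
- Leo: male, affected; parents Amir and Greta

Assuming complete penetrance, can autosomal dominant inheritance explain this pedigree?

Under autosomal dominant, Farid (affected, male) cannot arise from Ivan (unaffected) × Rosa (unaffected).

No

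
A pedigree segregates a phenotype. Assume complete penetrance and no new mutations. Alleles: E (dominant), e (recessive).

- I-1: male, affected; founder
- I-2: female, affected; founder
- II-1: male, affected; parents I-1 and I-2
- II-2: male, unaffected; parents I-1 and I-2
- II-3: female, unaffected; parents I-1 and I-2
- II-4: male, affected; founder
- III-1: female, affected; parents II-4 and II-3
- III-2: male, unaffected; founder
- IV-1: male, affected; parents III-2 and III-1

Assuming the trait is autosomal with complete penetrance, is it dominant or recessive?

dominant

I-1 and I-2 are both affected yet have an unaffected child II-2. Under a recessive model two affected parents are homozygous and every child would be affected, so the trait cannot be recessive.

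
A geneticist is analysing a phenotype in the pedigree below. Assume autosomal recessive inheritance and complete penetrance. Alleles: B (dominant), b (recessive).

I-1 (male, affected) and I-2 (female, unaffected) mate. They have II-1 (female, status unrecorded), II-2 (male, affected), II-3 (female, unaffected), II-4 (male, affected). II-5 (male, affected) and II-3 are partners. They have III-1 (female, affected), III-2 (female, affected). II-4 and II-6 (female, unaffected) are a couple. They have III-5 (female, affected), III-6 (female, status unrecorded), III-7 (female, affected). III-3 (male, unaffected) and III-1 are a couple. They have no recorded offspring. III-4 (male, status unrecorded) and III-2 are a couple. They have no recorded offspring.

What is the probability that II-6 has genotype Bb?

II-6 is unaffected so carries B and passed b to III-5 (bb), so II-6 is Bb, giving P(Bb) = 1.

1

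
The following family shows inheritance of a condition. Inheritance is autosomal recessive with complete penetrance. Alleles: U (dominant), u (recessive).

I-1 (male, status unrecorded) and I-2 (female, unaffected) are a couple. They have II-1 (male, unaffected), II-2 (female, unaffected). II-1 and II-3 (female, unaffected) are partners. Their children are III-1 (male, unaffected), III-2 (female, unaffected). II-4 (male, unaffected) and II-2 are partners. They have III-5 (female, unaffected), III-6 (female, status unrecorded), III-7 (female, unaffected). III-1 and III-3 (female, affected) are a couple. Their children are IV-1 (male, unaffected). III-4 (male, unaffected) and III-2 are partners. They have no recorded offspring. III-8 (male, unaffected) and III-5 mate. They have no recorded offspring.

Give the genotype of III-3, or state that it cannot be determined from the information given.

III-3 is affected, so III-3 is uu.

uu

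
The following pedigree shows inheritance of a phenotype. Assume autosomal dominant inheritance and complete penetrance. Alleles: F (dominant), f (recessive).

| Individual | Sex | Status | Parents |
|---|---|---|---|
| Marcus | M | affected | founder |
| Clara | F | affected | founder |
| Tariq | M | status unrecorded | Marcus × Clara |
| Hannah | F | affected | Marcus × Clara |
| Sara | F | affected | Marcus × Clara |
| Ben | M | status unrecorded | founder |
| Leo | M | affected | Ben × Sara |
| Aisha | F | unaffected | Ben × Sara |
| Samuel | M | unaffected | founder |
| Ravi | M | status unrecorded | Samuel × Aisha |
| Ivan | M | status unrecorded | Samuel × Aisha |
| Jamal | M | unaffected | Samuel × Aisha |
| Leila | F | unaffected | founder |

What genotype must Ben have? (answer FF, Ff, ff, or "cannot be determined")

Ben's phenotype is unrecorded, and no parent or child forces a single allele at both positions; consistent genotype assignments exist with Ben as Ff or ff.

cannot be determined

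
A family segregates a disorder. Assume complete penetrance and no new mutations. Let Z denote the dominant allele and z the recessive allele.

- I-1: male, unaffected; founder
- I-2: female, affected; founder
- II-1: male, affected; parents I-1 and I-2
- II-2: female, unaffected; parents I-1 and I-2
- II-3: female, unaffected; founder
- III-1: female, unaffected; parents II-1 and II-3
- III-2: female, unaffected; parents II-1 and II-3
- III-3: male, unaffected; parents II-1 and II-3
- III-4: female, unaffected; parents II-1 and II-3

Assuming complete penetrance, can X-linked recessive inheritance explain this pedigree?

Yes

A consistent assignment under X-linked recessive exists: I-1 X^Z Y, I-2 X^z X^z, II-1 X^z Y, II-2 X^Z X^z, II-3 X^Z X^Z, III-1 X^Z X^z, III-2 X^Z X^z, III-3 X^Z Y, III-4 X^Z X^z.
In this assignment every recorded phenotype matches its genotype and every non-founder's genotype is obtainable from its parents' genotypes, so the pedigree is consistent.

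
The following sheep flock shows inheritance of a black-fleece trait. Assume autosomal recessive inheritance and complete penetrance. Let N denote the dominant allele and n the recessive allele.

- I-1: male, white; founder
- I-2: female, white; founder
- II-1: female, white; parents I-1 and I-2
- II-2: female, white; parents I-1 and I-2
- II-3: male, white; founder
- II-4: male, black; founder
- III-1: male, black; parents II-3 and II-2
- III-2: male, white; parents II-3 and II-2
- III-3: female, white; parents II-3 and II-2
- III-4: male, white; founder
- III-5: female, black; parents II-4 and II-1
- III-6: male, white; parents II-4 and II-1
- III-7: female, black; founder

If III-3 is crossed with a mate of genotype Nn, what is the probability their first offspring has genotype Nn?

II-3 is white so carries N and passed n to III-1 (nn), so II-3 is Nn.
II-2 is white so carries N and passed n to III-1 (nn), so II-2 is Nn.
III-3 is a white offspring of II-3 (Nn) × II-2 (Nn), whose cross gives 1/4 NN : 1/2 Nn : 1/4 nn; conditioning on being white, III-3 is NN with probability 1/3, Nn with probability 2/3.
Summing over parental genotype combinations, P(offspring has genotype Nn) = 1/3·1/2 + 2/3·1/2 = 1/2.

1/2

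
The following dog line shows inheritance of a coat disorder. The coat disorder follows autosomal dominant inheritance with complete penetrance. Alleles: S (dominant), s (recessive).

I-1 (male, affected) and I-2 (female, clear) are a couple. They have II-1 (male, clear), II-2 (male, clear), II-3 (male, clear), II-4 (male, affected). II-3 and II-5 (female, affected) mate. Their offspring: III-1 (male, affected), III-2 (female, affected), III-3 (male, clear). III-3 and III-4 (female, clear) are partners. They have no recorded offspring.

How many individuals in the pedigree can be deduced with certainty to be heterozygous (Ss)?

5

Obligate heterozygotes: I-1 is affected so carries S and passed s to II-1 (ss), so I-1 is Ss; II-4 is affected so carries S and received s from I-2 (ss), so II-4 is Ss; II-5 is affected so carries S and passed s to III-3 (ss), so II-5 is Ss; III-1 is affected so carries S and received s from II-3 (ss), so III-1 is Ss; III-2 is affected so carries S and received s from II-3 (ss), so III-2 is Ss.
Every other individual is either homozygous by phenotype or has at least one consistent homozygous assignment, so the count is 5.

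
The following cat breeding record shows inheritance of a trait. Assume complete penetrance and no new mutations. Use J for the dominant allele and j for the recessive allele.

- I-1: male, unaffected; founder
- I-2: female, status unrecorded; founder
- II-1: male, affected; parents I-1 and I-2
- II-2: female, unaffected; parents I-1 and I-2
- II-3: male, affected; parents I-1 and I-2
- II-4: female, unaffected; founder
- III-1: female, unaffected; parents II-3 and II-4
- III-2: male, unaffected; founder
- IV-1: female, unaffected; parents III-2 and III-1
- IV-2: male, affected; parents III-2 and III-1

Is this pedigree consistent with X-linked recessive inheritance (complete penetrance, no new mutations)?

A consistent assignment under X-linked recessive exists: I-1 X^J Y, I-2 X^J X^j, II-1 X^j Y, II-2 X^J X^J, II-3 X^j Y, II-4 X^J X^J, III-1 X^J X^j, III-2 X^J Y, IV-1 X^J X^J, IV-2 X^j Y.
In this assignment every recorded phenotype matches its genotype and every non-founder's genotype is obtainable from its parents' genotypes, so the pedigree is consistent.

Yes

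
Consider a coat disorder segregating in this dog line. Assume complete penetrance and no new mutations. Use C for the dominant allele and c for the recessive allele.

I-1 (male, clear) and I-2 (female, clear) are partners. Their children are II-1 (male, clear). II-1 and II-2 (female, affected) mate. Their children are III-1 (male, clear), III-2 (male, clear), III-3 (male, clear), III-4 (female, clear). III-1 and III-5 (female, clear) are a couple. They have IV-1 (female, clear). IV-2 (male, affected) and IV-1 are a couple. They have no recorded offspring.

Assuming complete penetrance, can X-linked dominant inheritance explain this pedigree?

A consistent assignment under X-linked dominant exists: I-1 X^c Y, I-2 X^c X^c, II-1 X^c Y, II-2 X^C X^c, III-1 X^c Y, III-2 X^c Y, III-3 X^c Y, III-4 X^c X^c, III-5 X^c X^c, IV-1 X^c X^c, IV-2 X^C Y.
In this assignment every recorded phenotype matches its genotype and every non-founder's genotype is obtainable from its parents' genotypes, so the pedigree is consistent.

Yes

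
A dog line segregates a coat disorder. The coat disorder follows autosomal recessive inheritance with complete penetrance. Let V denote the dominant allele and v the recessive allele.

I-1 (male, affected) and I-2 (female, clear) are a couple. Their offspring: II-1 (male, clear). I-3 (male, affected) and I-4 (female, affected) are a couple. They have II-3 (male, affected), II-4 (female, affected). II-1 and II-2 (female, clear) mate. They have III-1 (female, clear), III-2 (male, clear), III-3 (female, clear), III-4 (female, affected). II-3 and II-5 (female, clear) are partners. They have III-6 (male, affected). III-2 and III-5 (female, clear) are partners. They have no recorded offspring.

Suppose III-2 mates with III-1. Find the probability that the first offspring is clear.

8/9

II-1 is clear so carries V and received v from I-1 (vv), so II-1 is Vv.
II-2 is clear so carries V and passed v to III-4 (vv), so II-2 is Vv.
III-2 is a clear offspring of II-1 (Vv) × II-2 (Vv), whose cross gives 1/4 VV : 1/2 Vv : 1/4 vv; conditioning on being clear, III-2 is VV with probability 1/3, Vv with probability 2/3.
III-1 is a clear offspring of II-1 (Vv) × II-2 (Vv), whose cross gives 1/4 VV : 1/2 Vv : 1/4 vv; conditioning on being clear, III-1 is VV with probability 1/3, Vv with probability 2/3.
Summing over parental genotype combinations, P(offspring is clear) = 1/9·1 + 2/9·1 + 2/9·1 + 4/9·3/4 = 8/9.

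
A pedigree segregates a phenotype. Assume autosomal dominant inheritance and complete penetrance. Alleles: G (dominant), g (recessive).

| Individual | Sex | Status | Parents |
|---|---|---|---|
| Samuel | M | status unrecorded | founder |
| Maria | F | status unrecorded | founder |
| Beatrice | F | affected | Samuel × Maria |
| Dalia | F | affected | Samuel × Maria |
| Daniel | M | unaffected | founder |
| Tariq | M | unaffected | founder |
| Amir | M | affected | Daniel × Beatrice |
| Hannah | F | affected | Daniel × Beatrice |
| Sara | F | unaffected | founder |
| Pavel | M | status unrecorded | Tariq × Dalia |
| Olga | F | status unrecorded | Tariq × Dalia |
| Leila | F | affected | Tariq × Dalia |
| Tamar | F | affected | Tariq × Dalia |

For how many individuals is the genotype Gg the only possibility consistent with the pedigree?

Obligate heterozygotes: Amir is affected so carries G and received g from Daniel (gg), so Amir is Gg; Hannah is affected so carries G and received g from Daniel (gg), so Hannah is Gg; Leila is affected so carries G and received g from Tariq (gg), so Leila is Gg; Tamar is affected so carries G and received g from Tariq (gg), so Tamar is Gg.
Every other individual is either homozygous by phenotype or has at least one consistent homozygous assignment, so the count is 4.

4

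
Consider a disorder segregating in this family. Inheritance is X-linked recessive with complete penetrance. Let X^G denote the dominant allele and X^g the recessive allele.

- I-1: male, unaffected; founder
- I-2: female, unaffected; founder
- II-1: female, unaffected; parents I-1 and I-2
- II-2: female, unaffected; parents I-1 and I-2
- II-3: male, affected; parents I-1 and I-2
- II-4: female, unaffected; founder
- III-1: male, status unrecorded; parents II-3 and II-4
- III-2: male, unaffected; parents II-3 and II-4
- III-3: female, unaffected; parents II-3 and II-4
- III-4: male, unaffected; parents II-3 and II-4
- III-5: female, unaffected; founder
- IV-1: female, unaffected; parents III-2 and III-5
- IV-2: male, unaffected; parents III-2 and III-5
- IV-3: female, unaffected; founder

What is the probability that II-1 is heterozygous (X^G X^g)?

1/2

I-1 is unaffected, so I-1 is X^G Y.
I-2 is unaffected so carries G and passed g to II-3 (X^g Y), so I-2 is X^G X^g.
Their cross gives offspring ratios 1/2 X^G X^G : 1/2 X^G X^g. Conditioning on II-1 being unaffected, P(X^G X^g) = 1/2 / 1 = 1/2.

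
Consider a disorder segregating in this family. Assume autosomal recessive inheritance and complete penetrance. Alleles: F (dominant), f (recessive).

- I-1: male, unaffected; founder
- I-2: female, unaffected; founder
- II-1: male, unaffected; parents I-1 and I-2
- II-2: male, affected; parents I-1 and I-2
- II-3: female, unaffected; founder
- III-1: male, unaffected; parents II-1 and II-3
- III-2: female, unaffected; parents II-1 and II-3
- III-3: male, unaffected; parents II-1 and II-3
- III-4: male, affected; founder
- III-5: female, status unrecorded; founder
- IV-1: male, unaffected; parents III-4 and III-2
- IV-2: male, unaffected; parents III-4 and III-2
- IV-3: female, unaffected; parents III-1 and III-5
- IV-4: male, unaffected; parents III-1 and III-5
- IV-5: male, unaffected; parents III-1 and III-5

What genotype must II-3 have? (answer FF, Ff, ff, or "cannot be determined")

cannot be determined

II-3's phenotype allows FF or Ff, and no parent or child forces a single allele at both positions; consistent genotype assignments exist with II-3 as FF or Ff.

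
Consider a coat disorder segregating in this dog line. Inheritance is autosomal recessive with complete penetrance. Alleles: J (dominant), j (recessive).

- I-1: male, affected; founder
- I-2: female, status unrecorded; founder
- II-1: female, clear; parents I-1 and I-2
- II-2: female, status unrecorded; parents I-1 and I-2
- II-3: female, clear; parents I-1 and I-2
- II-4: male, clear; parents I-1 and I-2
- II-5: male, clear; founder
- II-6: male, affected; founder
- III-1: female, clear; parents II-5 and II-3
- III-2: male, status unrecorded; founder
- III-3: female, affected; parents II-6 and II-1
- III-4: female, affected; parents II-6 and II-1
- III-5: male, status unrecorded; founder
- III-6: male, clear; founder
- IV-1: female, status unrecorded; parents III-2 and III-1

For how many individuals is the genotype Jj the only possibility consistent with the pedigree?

3

Obligate heterozygotes: II-1 is clear so carries J and received j from I-1 (jj), so II-1 is Jj; II-3 is clear so carries J and received j from I-1 (jj), so II-3 is Jj; II-4 is clear so carries J and received j from I-1 (jj), so II-4 is Jj.
Every other individual is either homozygous by phenotype or has at least one consistent homozygous assignment, so the count is 3.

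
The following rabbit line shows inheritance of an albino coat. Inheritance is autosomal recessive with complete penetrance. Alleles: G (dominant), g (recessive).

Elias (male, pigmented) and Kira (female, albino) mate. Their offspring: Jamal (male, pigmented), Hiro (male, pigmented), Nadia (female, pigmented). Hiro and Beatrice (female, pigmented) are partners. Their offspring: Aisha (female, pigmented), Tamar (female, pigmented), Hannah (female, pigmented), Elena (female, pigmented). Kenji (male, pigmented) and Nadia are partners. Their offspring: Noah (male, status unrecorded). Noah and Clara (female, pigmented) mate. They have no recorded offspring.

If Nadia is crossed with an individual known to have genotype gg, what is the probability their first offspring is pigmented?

Nadia is pigmented so carries G and received g from Kira (gg), so Nadia is Gg.
The cross gives 1/2 Gg : 1/2 gg, so P(offspring is pigmented) = 1/2.

1/2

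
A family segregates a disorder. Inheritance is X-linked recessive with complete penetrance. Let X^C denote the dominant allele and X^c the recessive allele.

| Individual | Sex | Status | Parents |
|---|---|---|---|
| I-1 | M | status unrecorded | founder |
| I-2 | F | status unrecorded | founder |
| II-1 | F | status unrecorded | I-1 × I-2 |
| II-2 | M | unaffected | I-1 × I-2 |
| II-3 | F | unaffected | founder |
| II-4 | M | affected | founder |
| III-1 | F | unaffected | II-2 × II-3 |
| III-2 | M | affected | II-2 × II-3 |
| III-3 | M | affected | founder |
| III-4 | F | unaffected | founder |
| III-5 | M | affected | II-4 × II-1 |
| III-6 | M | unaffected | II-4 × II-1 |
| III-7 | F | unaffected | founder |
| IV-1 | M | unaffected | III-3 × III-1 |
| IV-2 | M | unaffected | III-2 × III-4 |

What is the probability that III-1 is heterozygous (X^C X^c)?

II-2 is unaffected, so II-2 is X^C Y.
II-3 is unaffected so carries C and passed c to III-2 (X^c Y), so II-3 is X^C X^c.
Their cross gives offspring ratios 1/2 X^C X^C : 1/2 X^C X^c. Conditioning on III-1 being unaffected, P(X^C X^c) = 1/2 / 1 = 1/2 before taking III-1's own offspring into account.
III-3 is affected, so III-3 is X^c Y.
Now use III-1's offspring. Probability of each recorded status — unaffected son IV-1: 1/2 if III-1 is X^C X^c, 1 if X^C X^C.
Bayes: P(X^C X^c) = 1/2·1/2 / (1/2·1/2 + 1/2·1) = 1/3.

1/3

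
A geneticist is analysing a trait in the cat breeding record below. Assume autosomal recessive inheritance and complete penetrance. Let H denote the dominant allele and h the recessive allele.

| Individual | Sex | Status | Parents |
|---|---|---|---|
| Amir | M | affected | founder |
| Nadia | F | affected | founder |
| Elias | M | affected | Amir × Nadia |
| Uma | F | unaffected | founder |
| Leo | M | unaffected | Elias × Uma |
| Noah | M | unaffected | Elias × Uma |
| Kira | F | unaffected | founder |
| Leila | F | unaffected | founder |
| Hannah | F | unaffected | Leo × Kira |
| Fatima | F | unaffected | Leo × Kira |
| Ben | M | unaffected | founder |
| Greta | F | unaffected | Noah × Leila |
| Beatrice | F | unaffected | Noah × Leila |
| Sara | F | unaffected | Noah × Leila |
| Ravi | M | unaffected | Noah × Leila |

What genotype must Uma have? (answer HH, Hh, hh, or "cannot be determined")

Uma's phenotype allows HH or Hh, and no parent or child forces a single allele at both positions; consistent genotype assignments exist with Uma as HH or Hh.

cannot be determined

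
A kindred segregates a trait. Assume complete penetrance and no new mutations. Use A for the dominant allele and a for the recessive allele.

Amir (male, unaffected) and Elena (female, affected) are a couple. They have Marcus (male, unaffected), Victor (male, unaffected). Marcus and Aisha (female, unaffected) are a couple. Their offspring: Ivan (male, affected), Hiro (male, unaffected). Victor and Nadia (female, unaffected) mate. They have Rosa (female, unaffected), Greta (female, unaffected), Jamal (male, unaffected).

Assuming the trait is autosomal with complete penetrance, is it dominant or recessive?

recessive

Marcus and Aisha are both unaffected yet have an affected child Ivan. Under dominance, an affected child requires at least one affected parent, so the trait cannot be dominant.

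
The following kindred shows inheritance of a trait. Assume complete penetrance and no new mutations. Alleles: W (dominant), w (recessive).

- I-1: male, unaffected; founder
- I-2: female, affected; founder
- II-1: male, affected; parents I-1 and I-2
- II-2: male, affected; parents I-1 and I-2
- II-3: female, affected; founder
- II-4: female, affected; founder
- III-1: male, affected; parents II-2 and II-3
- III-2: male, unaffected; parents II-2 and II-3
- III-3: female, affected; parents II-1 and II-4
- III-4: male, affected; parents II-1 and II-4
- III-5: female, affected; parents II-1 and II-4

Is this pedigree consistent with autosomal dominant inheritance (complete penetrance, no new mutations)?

A consistent assignment under autosomal dominant exists: I-1 ww, I-2 WW, II-1 Ww, II-2 Ww, II-3 Ww, II-4 WW, III-1 WW, III-2 ww, III-3 WW, III-4 WW, III-5 WW.
In this assignment every recorded phenotype matches its genotype and every non-founder's genotype is obtainable from its parents' genotypes, so the pedigree is consistent.

Yes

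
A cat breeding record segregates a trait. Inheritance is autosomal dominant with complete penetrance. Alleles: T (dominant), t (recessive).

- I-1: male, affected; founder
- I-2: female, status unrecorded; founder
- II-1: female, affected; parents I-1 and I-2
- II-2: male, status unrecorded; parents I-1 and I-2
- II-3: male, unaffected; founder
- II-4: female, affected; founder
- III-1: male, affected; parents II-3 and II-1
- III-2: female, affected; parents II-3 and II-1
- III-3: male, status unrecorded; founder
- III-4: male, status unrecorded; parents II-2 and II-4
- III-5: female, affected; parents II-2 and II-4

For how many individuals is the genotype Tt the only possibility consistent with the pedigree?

2

Obligate heterozygotes: III-1 is affected so carries T and received t from II-3 (tt), so III-1 is Tt; III-2 is affected so carries T and received t from II-3 (tt), so III-2 is Tt.
Every other individual is either homozygous by phenotype or has at least one consistent homozygous assignment, so the count is 2.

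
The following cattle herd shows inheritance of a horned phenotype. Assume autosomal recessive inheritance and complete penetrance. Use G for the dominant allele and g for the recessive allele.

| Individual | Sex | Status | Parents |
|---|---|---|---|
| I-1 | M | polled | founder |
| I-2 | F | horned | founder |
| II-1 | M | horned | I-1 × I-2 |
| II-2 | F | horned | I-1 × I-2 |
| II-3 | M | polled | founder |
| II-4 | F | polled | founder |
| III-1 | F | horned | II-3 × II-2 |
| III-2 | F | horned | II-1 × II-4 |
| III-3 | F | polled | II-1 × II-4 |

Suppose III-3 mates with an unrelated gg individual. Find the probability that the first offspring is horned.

1/2

III-3 is polled so carries G and received g from II-1 (gg), so III-3 is Gg.
The cross gives 1/2 Gg : 1/2 gg, so P(offspring is horned) = 1/2.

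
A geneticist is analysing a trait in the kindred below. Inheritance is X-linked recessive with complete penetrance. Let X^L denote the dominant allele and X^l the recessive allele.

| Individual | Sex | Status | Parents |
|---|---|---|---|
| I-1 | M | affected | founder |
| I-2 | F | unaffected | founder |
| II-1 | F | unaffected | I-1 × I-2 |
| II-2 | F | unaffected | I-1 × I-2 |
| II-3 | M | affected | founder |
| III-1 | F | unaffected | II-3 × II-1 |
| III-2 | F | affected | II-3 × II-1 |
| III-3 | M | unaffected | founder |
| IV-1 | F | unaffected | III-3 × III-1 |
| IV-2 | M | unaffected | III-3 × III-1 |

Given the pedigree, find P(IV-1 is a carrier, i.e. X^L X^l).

1/2

III-3 is unaffected, so III-3 is X^L Y.
III-1 is unaffected so carries L and received l from II-3 (X^l Y), so III-1 is X^L X^l.
Their cross gives offspring ratios 1/2 X^L X^L : 1/2 X^L X^l. Conditioning on IV-1 being unaffected, P(X^L X^l) = 1/2 / 1 = 1/2.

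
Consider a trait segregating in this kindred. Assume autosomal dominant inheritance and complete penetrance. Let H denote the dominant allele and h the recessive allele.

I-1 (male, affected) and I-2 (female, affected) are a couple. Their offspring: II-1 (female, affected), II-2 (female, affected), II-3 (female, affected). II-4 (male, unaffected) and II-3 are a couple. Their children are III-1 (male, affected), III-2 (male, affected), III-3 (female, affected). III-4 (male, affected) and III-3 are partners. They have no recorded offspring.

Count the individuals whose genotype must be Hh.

3

Obligate heterozygotes: III-1 is affected so carries H and received h from II-4 (hh), so III-1 is Hh; III-2 is affected so carries H and received h from II-4 (hh), so III-2 is Hh; III-3 is affected so carries H and received h from II-4 (hh), so III-3 is Hh.
Every other individual is either homozygous by phenotype or has at least one consistent homozygous assignment, so the count is 3.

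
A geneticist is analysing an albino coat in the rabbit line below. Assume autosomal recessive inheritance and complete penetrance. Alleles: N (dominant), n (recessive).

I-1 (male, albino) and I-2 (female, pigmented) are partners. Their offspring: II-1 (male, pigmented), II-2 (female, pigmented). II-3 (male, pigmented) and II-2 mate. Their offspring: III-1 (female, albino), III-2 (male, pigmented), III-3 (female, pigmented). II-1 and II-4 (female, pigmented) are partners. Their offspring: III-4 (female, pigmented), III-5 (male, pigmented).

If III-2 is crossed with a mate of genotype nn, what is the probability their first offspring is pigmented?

2/3

II-3 is pigmented so carries N and passed n to III-1 (nn), so II-3 is Nn.
II-2 is pigmented so carries N and received n from I-1 (nn), so II-2 is Nn.
III-2 is a pigmented offspring of II-3 (Nn) × II-2 (Nn), whose cross gives 1/4 NN : 1/2 Nn : 1/4 nn; conditioning on being pigmented, III-2 is NN with probability 1/3, Nn with probability 2/3.
Summing over parental genotype combinations, P(offspring is pigmented) = 1/3·1 + 2/3·1/2 = 2/3.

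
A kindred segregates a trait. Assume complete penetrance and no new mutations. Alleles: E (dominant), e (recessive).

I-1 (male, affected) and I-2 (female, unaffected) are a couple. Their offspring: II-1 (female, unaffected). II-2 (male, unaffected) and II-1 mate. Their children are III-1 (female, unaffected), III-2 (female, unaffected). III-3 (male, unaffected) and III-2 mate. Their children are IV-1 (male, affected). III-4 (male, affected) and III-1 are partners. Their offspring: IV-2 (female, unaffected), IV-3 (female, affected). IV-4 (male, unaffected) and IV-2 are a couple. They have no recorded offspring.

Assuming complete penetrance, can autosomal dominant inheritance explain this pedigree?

Under autosomal dominant, IV-1 (affected, male) cannot arise from III-3 (unaffected) × III-2 (unaffected).

No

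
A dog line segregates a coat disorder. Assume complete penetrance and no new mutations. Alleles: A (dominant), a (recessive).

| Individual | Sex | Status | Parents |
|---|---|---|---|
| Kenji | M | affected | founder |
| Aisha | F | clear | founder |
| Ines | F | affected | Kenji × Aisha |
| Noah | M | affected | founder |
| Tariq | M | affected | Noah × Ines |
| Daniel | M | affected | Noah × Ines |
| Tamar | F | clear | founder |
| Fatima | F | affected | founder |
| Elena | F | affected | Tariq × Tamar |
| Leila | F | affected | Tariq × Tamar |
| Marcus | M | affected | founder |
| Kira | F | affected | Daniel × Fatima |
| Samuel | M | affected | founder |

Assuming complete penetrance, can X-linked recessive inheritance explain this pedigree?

A consistent assignment under X-linked recessive exists: Kenji X^a Y, Aisha X^A X^a, Ines X^a X^a, Noah X^a Y, Tariq X^a Y, Daniel X^a Y, Tamar X^A X^a, Fatima X^a X^a, Elena X^a X^a, Leila X^a X^a, Marcus X^a Y, Kira X^a X^a, Samuel X^a Y.
In this assignment every recorded phenotype matches its genotype and every non-founder's genotype is obtainable from its parents' genotypes, so the pedigree is consistent.

Yes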